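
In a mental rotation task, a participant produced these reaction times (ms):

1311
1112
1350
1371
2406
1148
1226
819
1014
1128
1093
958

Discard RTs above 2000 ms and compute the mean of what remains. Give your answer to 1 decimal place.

1139.1 ms

Excluded: 2406
Retained (n=11): Σ = 12530
Mean = 12530/11 = 1139.0909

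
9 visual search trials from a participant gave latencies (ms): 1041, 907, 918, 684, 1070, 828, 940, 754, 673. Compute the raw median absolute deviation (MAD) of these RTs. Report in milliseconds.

134 ms

Sorted: 673, 684, 754, 828, 907, 918, 940, 1041, 1070 → median = 907
|x − 907|: 134, 0, 11, 223, 163, 79, 33, 153, 234
Sorted deviations: 0, 11, 33, 79, 134, 153, 163, 223, 234 → MAD = 134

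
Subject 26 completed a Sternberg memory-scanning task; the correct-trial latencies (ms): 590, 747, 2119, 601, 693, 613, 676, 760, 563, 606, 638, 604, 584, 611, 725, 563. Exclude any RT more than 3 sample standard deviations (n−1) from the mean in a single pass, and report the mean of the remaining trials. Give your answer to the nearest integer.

n = 16, ΣRT = 11693, M = 730.812
Σ(x−M)² = 2115710.44; s = √(2115710.44/15) = 375.563
Cutoffs: 730.812 ± 3·375.563 → [-395.9, 1857.5]
Outside: 2119 → excluded.
Retained (n=15): Σ = 9574, mean = 9574/15 = 638.267

638 ms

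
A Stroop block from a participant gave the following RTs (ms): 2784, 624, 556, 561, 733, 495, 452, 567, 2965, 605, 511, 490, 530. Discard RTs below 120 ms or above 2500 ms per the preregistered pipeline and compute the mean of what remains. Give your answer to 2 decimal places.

Excluded: 2784, 2965
Retained (n=11): Σ = 6124
Mean = 6124/11 = 556.7273

556.73 ms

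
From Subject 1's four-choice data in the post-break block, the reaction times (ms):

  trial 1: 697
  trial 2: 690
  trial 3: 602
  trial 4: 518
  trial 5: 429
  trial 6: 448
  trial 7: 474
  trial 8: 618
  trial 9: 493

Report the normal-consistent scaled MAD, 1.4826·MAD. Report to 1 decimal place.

Sorted: 429, 448, 474, 493, 518, 602, 618, 690, 697 → median = 518
|x − 518| sorted: 0, 25, 44, 70, 84, 89, 100, 172, 179 → MAD = 84
Robust SD ≈ 1.4826 × 84 = 124.538

124.5 ms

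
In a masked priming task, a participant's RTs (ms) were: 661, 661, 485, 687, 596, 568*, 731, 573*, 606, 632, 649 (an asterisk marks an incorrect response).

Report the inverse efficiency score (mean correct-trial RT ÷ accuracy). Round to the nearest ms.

775 ms

Correct trials (n=9): 661, 661, 485, 687, 596, 731, 606, 632, 649
Mean correct RT = 5708/9 = 634.2222 ms
Proportion correct = 9/11
IES = 634.2222 / (9/11) = 775.160 ms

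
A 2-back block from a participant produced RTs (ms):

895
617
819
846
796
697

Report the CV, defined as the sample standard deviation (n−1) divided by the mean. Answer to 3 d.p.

0.132

n = 6, Σ = 4670, M = 778.3333
Σ(x−M)² = 52799.333; s = √(52799.333/5) = 102.7612
CV = 102.7612 / 778.3333 = 0.13203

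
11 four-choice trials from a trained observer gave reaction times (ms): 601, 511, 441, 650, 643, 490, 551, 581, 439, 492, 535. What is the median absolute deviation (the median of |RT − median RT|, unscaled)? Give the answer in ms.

Sorted: 439, 441, 490, 492, 511, 535, 551, 581, 601, 643, 650 → median = 535
|x − 535|: 66, 24, 94, 115, 108, 45, 16, 46, 96, 43, 0
Sorted deviations: 0, 16, 24, 43, 45, 46, 66, 94, 96, 108, 115 → MAD = 46

46 ms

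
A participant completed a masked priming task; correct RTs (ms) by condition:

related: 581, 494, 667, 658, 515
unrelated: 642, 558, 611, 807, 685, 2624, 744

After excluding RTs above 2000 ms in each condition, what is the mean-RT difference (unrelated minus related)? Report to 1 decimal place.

unrelated: exclude 2624
M(related) = 2915/5 = 583.000
M(unrelated) = 4047/6 = 674.500
Difference = 674.500 − 583.000 = 91.500 ms

91.5 ms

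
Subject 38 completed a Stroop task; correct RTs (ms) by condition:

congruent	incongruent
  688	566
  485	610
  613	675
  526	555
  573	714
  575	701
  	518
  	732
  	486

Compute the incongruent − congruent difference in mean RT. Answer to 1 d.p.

40.8 ms

M(congruent) = 3460/6 = 576.667
M(incongruent) = 5557/9 = 617.444
Difference = 617.444 − 576.667 = 40.778 ms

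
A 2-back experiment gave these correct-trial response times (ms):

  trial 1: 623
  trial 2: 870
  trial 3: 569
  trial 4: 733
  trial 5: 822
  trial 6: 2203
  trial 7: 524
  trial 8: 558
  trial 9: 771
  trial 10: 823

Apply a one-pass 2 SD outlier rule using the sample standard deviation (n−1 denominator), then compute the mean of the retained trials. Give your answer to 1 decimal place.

699.2 ms

n = 10, ΣRT = 8496, M = 849.600
Σ(x−M)² = 2174480.40; s = √(2174480.40/9) = 491.537
Cutoffs: 849.600 ± 2·491.537 → [-133.5, 1832.7]
Outside: 2203 → excluded.
Retained (n=9): Σ = 6293, mean = 6293/9 = 699.222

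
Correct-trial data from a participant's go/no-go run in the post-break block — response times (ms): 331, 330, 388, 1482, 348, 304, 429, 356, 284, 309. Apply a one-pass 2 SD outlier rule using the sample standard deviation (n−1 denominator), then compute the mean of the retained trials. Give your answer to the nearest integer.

342 ms

n = 10, ΣRT = 4561, M = 456.100
Σ(x−M)² = 1185490.90; s = √(1185490.90/9) = 362.934
Cutoffs: 456.100 ± 2·362.934 → [-269.8, 1182.0]
Outside: 1482 → excluded.
Retained (n=9): Σ = 3079, mean = 3079/9 = 342.111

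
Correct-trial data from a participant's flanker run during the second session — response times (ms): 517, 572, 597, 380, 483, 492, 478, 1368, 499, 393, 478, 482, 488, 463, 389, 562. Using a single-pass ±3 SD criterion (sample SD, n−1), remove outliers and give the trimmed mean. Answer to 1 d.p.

n = 16, ΣRT = 8641, M = 540.062
Σ(x−M)² = 787798.94; s = √(787798.94/15) = 229.172
Cutoffs: 540.062 ± 3·229.172 → [-147.5, 1227.6]
Outside: 1368 → excluded.
Retained (n=15): Σ = 7273, mean = 7273/15 = 484.867

484.9 ms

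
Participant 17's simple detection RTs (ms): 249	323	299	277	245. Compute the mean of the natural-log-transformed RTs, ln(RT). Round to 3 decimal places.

ln(RT): 5.5175, 5.7777, 5.7004, 5.6240, 5.5013
Σ ln(RT) = 28.1208
Mean = 28.1208/5 = 5.62416

5.624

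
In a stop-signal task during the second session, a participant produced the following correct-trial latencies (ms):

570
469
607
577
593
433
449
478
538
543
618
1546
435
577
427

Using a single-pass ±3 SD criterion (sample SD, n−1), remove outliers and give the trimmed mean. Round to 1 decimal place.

n = 15, ΣRT = 8860, M = 590.667
Σ(x−M)² = 1042971.33; s = √(1042971.33/14) = 272.943
Cutoffs: 590.667 ± 3·272.943 → [-228.2, 1409.5]
Outside: 1546 → excluded.
Retained (n=14): Σ = 7314, mean = 7314/14 = 522.429

522.4 ms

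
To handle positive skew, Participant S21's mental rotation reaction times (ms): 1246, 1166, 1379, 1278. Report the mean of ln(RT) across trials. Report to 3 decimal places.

ln(RT): 7.1277, 7.0613, 7.2291, 7.1531
Σ ln(RT) = 28.5712
Mean = 28.5712/4 = 7.14280

7.143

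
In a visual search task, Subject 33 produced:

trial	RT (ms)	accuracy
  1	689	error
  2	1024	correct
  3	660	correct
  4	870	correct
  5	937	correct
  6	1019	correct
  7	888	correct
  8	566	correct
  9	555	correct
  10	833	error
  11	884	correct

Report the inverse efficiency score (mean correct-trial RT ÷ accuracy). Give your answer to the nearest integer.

Correct trials (n=9): 1024, 660, 870, 937, 1019, 888, 566, 555, 884
Mean correct RT = 7403/9 = 822.5556 ms
Proportion correct = 9/11
IES = 822.5556 / (9/11) = 1005.346 ms

1005 ms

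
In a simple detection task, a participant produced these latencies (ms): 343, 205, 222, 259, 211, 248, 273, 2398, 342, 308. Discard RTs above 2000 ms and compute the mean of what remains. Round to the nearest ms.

268 ms

Excluded: 2398
Retained (n=9): Σ = 2411
Mean = 2411/9 = 267.8889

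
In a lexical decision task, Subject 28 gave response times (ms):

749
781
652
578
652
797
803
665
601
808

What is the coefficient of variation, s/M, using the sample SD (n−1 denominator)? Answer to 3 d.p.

n = 10, Σ = 7086, M = 708.6000
Σ(x−M)² = 70422.400; s = √(70422.400/9) = 88.4574
CV = 88.4574 / 708.6000 = 0.12483

0.125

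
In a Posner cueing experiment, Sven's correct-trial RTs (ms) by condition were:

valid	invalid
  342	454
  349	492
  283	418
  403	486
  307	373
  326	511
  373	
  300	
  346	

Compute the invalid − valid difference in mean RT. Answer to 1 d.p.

M(valid) = 3029/9 = 336.556
M(invalid) = 2734/6 = 455.667
Difference = 455.667 − 336.556 = 119.111 ms

119.1 ms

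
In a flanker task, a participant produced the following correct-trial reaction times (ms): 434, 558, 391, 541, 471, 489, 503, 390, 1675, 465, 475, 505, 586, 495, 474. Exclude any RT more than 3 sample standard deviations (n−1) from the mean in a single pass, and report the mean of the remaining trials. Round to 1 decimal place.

484.1 ms

n = 15, ΣRT = 8452, M = 563.467
Σ(x−M)² = 1364529.73; s = √(1364529.73/14) = 312.196
Cutoffs: 563.467 ± 3·312.196 → [-373.1, 1500.1]
Outside: 1675 → excluded.
Retained (n=14): Σ = 6777, mean = 6777/14 = 484.071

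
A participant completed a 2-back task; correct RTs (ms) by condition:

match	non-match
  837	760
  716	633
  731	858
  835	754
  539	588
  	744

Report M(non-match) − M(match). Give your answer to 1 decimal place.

-8.8 ms

M(match) = 3658/5 = 731.600
M(non-match) = 4337/6 = 722.833
Difference = 722.833 − 731.600 = -8.767 ms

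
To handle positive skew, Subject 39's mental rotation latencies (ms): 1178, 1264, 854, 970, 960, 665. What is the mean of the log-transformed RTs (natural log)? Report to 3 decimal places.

ln(RT): 7.0716, 7.1420, 6.7499, 6.8773, 6.8669, 6.4998
Σ ln(RT) = 41.2076
Mean = 41.2076/6 = 6.86793

6.868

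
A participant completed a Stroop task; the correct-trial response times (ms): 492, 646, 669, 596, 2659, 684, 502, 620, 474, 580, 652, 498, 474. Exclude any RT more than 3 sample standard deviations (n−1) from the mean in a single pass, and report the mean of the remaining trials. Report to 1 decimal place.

n = 13, ΣRT = 9546, M = 734.308
Σ(x−M)² = 4085856.77; s = √(4085856.77/12) = 583.514
Cutoffs: 734.308 ± 3·583.514 → [-1016.2, 2484.8]
Outside: 2659 → excluded.
Retained (n=12): Σ = 6887, mean = 6887/12 = 573.917

573.9 ms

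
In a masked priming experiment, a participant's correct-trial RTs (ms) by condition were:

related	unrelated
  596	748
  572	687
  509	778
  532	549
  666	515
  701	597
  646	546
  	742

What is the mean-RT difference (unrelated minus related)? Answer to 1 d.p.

42.1 ms

M(related) = 4222/7 = 603.143
M(unrelated) = 5162/8 = 645.250
Difference = 645.250 − 603.143 = 42.107 ms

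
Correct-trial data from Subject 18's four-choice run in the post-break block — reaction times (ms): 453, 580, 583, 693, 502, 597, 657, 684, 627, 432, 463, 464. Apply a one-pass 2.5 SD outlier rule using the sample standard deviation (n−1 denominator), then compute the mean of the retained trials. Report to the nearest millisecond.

561 ms

n = 12, ΣRT = 6735, M = 561.250
Σ(x−M)² = 99064.25; s = √(99064.25/11) = 94.899
Cutoffs: 561.250 ± 2.5·94.899 → [324.0, 798.5]
No RTs fall outside the cutoffs; all 12 retained. Mean = 6735/12 = 561.250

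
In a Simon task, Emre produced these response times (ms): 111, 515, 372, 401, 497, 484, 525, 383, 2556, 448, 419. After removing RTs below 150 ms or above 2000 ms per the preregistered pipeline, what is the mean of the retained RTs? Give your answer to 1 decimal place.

449.3 ms

Excluded: 111, 2556
Retained (n=9): Σ = 4044
Mean = 4044/9 = 449.3333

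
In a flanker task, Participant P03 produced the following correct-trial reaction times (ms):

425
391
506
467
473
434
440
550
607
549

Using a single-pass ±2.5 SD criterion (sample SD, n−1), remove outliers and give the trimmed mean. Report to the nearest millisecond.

n = 10, ΣRT = 4842, M = 484.200
Σ(x−M)² = 41169.60; s = √(41169.60/9) = 67.634
Cutoffs: 484.200 ± 2.5·67.634 → [315.1, 653.3]
No RTs fall outside the cutoffs; all 10 retained. Mean = 4842/10 = 484.200

484 ms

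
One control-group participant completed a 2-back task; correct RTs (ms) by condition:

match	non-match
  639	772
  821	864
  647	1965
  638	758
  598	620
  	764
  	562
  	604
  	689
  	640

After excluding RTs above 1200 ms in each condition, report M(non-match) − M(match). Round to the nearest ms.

28 ms

non-match: exclude 1965
M(match) = 3343/5 = 668.600
M(non-match) = 6273/9 = 697.000
Difference = 697.000 − 668.600 = 28.400 ms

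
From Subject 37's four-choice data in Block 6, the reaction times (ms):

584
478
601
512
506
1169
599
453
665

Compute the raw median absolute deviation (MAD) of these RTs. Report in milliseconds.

78 ms

Sorted: 453, 478, 506, 512, 584, 599, 601, 665, 1169 → median = 584
|x − 584|: 0, 106, 17, 72, 78, 585, 15, 131, 81
Sorted deviations: 0, 15, 17, 72, 78, 81, 106, 131, 585 → MAD = 78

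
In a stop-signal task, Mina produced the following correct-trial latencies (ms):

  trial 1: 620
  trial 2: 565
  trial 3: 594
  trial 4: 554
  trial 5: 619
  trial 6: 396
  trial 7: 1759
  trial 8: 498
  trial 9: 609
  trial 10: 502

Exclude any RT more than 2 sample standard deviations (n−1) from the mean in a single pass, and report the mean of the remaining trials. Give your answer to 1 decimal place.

550.8 ms

n = 10, ΣRT = 6716, M = 671.600
Σ(x−M)² = 1357858.40; s = √(1357858.40/9) = 388.424
Cutoffs: 671.600 ± 2·388.424 → [-105.2, 1448.4]
Outside: 1759 → excluded.
Retained (n=9): Σ = 4957, mean = 4957/9 = 550.778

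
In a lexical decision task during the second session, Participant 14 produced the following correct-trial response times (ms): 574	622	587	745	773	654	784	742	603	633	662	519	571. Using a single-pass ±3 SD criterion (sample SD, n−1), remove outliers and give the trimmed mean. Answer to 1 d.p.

651.5 ms

n = 13, ΣRT = 8469, M = 651.462
Σ(x−M)² = 87135.23; s = √(87135.23/12) = 85.213
Cutoffs: 651.462 ± 3·85.213 → [395.8, 907.1]
No RTs fall outside the cutoffs; all 13 retained. Mean = 8469/13 = 651.462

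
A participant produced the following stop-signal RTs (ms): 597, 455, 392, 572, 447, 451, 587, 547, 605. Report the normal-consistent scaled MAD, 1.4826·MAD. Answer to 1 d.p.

86.0 ms

Sorted: 392, 447, 451, 455, 547, 572, 587, 597, 605 → median = 547
|x − 547| sorted: 0, 25, 40, 50, 58, 92, 96, 100, 155 → MAD = 58
Robust SD ≈ 1.4826 × 58 = 85.991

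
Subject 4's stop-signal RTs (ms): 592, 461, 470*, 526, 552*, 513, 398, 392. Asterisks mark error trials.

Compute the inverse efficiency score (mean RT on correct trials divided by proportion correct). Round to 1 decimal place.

640.4 ms

Correct trials (n=6): 592, 461, 526, 513, 398, 392
Mean correct RT = 2882/6 = 480.3333 ms
Proportion correct = 6/8
IES = 480.3333 / (6/8) = 640.444 ms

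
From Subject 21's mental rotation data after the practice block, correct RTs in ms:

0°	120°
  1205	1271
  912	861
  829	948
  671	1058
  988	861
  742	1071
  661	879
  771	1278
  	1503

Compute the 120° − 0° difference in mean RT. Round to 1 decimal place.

233.7 ms

M(0°) = 6779/8 = 847.375
M(120°) = 9730/9 = 1081.111
Difference = 1081.111 − 847.375 = 233.736 ms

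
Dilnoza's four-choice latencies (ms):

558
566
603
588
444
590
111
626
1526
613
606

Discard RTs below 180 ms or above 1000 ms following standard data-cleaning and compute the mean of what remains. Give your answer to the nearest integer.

Excluded: 111, 1526
Retained (n=9): Σ = 5194
Mean = 5194/9 = 577.1111

577 ms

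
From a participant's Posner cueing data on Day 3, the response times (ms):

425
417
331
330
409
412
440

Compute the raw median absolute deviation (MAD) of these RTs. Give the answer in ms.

Sorted: 330, 331, 409, 412, 417, 425, 440 → median = 412
|x − 412|: 13, 5, 81, 82, 3, 0, 28
Sorted deviations: 0, 3, 5, 13, 28, 81, 82 → MAD = 13

13 ms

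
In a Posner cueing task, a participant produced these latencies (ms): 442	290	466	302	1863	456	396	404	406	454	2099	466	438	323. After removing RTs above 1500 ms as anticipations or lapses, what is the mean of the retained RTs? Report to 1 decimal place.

Excluded: 1863, 2099
Retained (n=12): Σ = 4843
Mean = 4843/12 = 403.5833

403.6 ms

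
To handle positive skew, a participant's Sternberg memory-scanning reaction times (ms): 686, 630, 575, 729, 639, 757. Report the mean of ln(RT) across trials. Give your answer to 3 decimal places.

ln(RT): 6.5309, 6.4457, 6.3544, 6.5917, 6.4599, 6.6294
Σ ln(RT) = 39.0119
Mean = 39.0119/6 = 6.50198

6.502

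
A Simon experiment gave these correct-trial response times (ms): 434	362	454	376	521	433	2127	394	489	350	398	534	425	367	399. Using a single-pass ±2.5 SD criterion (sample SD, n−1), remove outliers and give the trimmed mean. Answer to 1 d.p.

n = 15, ΣRT = 8063, M = 537.533
Σ(x−M)² = 2750751.73; s = √(2750751.73/14) = 443.263
Cutoffs: 537.533 ± 2.5·443.263 → [-570.6, 1645.7]
Outside: 2127 → excluded.
Retained (n=14): Σ = 5936, mean = 5936/14 = 424.000

424.0 ms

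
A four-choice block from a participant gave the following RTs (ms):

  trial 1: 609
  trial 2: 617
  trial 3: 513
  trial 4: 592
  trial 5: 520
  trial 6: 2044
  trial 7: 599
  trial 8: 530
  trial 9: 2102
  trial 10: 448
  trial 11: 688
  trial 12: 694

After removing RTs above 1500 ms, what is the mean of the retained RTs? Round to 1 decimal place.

581.0 ms

Excluded: 2044, 2102
Retained (n=10): Σ = 5810
Mean = 5810/10 = 581.0000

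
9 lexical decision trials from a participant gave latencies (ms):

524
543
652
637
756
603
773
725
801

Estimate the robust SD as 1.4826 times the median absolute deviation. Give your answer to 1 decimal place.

154.2 ms

Sorted: 524, 543, 603, 637, 652, 725, 756, 773, 801 → median = 652
|x − 652| sorted: 0, 15, 49, 73, 104, 109, 121, 128, 149 → MAD = 104
Robust SD ≈ 1.4826 × 104 = 154.190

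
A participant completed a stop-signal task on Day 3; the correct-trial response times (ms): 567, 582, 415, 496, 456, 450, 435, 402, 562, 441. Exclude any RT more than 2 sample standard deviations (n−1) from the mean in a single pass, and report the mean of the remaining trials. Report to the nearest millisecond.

n = 10, ΣRT = 4806, M = 480.600
Σ(x−M)² = 40280.40; s = √(40280.40/9) = 66.900
Cutoffs: 480.600 ± 2·66.900 → [346.8, 614.4]
No RTs fall outside the cutoffs; all 10 retained. Mean = 4806/10 = 480.600

481 ms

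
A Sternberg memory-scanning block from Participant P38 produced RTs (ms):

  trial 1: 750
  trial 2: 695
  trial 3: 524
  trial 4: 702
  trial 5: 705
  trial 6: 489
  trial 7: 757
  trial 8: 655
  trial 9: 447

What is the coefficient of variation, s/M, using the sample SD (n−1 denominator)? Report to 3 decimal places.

0.185

n = 9, Σ = 5724, M = 636.0000
Σ(x−M)² = 110470.000; s = √(110470.000/8) = 117.5106
CV = 117.5106 / 636.0000 = 0.18477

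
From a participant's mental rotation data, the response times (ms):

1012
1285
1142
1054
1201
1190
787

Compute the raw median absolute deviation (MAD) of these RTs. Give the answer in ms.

88 ms

Sorted: 787, 1012, 1054, 1142, 1190, 1201, 1285 → median = 1142
|x − 1142|: 130, 143, 0, 88, 59, 48, 355
Sorted deviations: 0, 48, 59, 88, 130, 143, 355 → MAD = 88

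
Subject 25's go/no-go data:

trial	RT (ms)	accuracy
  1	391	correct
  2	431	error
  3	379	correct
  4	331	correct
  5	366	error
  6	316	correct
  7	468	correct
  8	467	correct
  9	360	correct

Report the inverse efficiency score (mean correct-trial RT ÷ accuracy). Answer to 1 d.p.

Correct trials (n=7): 391, 379, 331, 316, 468, 467, 360
Mean correct RT = 2712/7 = 387.4286 ms
Proportion correct = 7/9
IES = 387.4286 / (7/9) = 498.122 ms

498.1 ms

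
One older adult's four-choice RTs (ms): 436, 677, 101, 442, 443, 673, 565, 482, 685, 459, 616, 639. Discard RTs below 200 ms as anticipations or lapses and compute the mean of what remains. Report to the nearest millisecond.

Excluded: 101
Retained (n=11): Σ = 6117
Mean = 6117/11 = 556.0909

556 ms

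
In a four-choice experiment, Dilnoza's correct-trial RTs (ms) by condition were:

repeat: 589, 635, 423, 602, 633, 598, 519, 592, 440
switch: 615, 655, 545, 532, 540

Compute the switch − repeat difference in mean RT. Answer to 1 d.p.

M(repeat) = 5031/9 = 559.000
M(switch) = 2887/5 = 577.400
Difference = 577.400 − 559.000 = 18.400 ms

18.4 ms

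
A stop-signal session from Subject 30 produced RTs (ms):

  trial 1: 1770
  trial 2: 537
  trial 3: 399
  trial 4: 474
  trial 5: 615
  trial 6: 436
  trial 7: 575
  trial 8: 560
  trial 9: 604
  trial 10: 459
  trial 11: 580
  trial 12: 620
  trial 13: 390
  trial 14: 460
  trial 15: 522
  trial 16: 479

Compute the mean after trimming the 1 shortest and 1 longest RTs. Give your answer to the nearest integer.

Sorted: 390, 399, 436, 459, 460, 474, 479, 522, 537, 560, 575, 580, 604, 615, 620, 1770
Drop lowest 1 (390) and highest 1 (1770)
Remaining (n=14): Σ = 7320, mean = 7320/14 = 522.857

523 ms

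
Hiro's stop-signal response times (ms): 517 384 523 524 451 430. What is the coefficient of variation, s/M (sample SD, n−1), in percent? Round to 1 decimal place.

12.5%

n = 6, Σ = 2829, M = 471.5000
Σ(x−M)² = 17277.500; s = √(17277.500/5) = 58.7835
CV = 58.7835 / 471.5000 = 0.12467 = 12.467%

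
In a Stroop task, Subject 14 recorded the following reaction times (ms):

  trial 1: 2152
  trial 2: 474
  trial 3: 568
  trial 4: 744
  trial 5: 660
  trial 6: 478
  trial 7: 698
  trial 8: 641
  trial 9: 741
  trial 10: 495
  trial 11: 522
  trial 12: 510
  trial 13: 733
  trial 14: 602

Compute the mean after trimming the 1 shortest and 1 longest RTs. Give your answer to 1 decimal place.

Sorted: 474, 478, 495, 510, 522, 568, 602, 641, 660, 698, 733, 741, 744, 2152
Drop lowest 1 (474) and highest 1 (2152)
Remaining (n=12): Σ = 7392, mean = 7392/12 = 616.000

616.0 ms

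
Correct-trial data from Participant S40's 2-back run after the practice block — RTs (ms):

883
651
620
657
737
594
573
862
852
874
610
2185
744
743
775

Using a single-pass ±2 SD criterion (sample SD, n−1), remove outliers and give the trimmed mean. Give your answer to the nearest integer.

n = 15, ΣRT = 12360, M = 824.000
Σ(x−M)² = 2144592.00; s = √(2144592.00/14) = 391.389
Cutoffs: 824.000 ± 2·391.389 → [41.2, 1606.8]
Outside: 2185 → excluded.
Retained (n=14): Σ = 10175, mean = 10175/14 = 726.786

727 ms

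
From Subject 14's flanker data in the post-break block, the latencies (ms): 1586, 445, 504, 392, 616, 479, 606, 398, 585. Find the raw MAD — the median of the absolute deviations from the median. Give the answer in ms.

102 ms

Sorted: 392, 398, 445, 479, 504, 585, 606, 616, 1586 → median = 504
|x − 504|: 1082, 59, 0, 112, 112, 25, 102, 106, 81
Sorted deviations: 0, 25, 59, 81, 102, 106, 112, 112, 1082 → MAD = 102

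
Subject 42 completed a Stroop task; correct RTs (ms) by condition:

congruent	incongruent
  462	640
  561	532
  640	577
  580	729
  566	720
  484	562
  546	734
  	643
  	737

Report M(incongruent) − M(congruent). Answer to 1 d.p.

104.2 ms

M(congruent) = 3839/7 = 548.429
M(incongruent) = 5874/9 = 652.667
Difference = 652.667 − 548.429 = 104.238 ms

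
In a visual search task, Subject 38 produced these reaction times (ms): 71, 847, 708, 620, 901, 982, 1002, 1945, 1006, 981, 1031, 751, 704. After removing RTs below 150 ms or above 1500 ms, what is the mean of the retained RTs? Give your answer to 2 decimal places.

Excluded: 71, 1945
Retained (n=11): Σ = 9533
Mean = 9533/11 = 866.6364

866.64 ms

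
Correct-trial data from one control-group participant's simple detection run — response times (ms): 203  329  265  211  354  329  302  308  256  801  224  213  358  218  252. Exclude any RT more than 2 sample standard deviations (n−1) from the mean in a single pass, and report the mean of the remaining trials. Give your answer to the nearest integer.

273 ms

n = 15, ΣRT = 4623, M = 308.200
Σ(x−M)² = 300886.40; s = √(300886.40/14) = 146.601
Cutoffs: 308.200 ± 2·146.601 → [15.0, 601.4]
Outside: 801 → excluded.
Retained (n=14): Σ = 3822, mean = 3822/14 = 273.000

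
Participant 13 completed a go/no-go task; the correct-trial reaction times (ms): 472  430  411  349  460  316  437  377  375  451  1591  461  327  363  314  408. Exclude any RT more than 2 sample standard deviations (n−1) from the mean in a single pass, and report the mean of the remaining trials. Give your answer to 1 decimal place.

396.7 ms

n = 16, ΣRT = 7542, M = 471.375
Σ(x−M)² = 1379435.75; s = √(1379435.75/15) = 303.253
Cutoffs: 471.375 ± 2·303.253 → [-135.1, 1077.9]
Outside: 1591 → excluded.
Retained (n=15): Σ = 5951, mean = 5951/15 = 396.733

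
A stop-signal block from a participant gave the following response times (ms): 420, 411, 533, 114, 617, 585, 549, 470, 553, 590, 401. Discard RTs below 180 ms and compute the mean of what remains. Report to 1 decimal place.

Excluded: 114
Retained (n=10): Σ = 5129
Mean = 5129/10 = 512.9000

512.9 ms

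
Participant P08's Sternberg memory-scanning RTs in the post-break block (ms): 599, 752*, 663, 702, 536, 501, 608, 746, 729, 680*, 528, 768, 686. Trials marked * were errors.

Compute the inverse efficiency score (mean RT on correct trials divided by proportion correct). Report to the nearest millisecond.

Correct trials (n=11): 599, 663, 702, 536, 501, 608, 746, 729, 528, 768, 686
Mean correct RT = 7066/11 = 642.3636 ms
Proportion correct = 11/13
IES = 642.3636 / (11/13) = 759.157 ms

759 ms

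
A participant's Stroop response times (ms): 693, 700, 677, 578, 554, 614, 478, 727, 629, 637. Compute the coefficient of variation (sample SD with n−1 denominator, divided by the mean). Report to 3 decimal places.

n = 10, Σ = 6287, M = 628.7000
Σ(x−M)² = 52360.100; s = √(52360.100/9) = 76.2744
CV = 76.2744 / 628.7000 = 0.12132

0.121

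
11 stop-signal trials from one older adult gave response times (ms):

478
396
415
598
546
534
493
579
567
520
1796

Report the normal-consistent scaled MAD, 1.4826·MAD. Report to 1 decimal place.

66.7 ms

Sorted: 396, 415, 478, 493, 520, 534, 546, 567, 579, 598, 1796 → median = 534
|x − 534| sorted: 0, 12, 14, 33, 41, 45, 56, 64, 119, 138, 1262 → MAD = 45
Robust SD ≈ 1.4826 × 45 = 66.717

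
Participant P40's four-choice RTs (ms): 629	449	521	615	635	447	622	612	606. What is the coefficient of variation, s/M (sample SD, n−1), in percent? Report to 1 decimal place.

13.5%

n = 9, Σ = 5136, M = 570.6667
Σ(x−M)² = 47662.000; s = √(47662.000/8) = 77.1865
CV = 77.1865 / 570.6667 = 0.13526 = 13.526%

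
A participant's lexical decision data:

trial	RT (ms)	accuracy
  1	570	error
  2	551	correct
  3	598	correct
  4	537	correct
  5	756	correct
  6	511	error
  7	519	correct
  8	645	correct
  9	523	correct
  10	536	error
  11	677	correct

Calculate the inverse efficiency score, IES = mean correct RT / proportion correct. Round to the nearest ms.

Correct trials (n=8): 551, 598, 537, 756, 519, 645, 523, 677
Mean correct RT = 4806/8 = 600.7500 ms
Proportion correct = 8/11
IES = 600.7500 / (8/11) = 826.031 ms

826 ms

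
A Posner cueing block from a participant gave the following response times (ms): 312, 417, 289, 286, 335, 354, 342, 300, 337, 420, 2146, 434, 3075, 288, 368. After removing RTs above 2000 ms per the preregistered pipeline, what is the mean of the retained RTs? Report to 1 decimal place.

344.8 ms

Excluded: 2146, 3075
Retained (n=13): Σ = 4482
Mean = 4482/13 = 344.7692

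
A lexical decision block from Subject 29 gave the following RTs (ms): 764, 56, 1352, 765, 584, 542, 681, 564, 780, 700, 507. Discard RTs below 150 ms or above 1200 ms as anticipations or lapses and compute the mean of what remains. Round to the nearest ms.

Excluded: 56, 1352
Retained (n=9): Σ = 5887
Mean = 5887/9 = 654.1111

654 ms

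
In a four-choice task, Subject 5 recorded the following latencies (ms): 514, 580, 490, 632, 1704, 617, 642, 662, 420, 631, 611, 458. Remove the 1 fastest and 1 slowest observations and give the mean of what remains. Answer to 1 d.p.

Sorted: 420, 458, 490, 514, 580, 611, 617, 631, 632, 642, 662, 1704
Drop lowest 1 (420) and highest 1 (1704)
Remaining (n=10): Σ = 5837, mean = 5837/10 = 583.700

583.7 ms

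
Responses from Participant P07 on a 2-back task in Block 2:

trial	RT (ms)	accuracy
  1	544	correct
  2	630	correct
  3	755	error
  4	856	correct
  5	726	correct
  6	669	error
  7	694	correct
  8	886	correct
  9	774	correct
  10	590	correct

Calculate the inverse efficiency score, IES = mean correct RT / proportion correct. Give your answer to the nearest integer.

891 ms

Correct trials (n=8): 544, 630, 856, 726, 694, 886, 774, 590
Mean correct RT = 5700/8 = 712.5000 ms
Proportion correct = 8/10
IES = 712.5000 / (8/10) = 890.625 ms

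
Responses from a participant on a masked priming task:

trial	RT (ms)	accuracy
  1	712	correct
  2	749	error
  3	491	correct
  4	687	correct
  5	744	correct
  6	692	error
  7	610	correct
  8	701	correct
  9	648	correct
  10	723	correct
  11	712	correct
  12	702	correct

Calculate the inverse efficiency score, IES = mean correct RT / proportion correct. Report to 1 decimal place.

Correct trials (n=10): 712, 491, 687, 744, 610, 701, 648, 723, 712, 702
Mean correct RT = 6730/10 = 673.0000 ms
Proportion correct = 10/12
IES = 673.0000 / (10/12) = 807.600 ms

807.6 ms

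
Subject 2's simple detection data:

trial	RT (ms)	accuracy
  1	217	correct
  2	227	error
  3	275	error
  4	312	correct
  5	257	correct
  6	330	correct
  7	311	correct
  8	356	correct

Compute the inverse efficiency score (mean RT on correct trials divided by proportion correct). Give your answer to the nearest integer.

Correct trials (n=6): 217, 312, 257, 330, 311, 356
Mean correct RT = 1783/6 = 297.1667 ms
Proportion correct = 6/8
IES = 297.1667 / (6/8) = 396.222 ms

396 ms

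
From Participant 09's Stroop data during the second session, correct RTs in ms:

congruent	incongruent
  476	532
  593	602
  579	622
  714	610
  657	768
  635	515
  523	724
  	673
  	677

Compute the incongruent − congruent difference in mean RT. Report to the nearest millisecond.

M(congruent) = 4177/7 = 596.714
M(incongruent) = 5723/9 = 635.889
Difference = 635.889 − 596.714 = 39.175 ms

39 ms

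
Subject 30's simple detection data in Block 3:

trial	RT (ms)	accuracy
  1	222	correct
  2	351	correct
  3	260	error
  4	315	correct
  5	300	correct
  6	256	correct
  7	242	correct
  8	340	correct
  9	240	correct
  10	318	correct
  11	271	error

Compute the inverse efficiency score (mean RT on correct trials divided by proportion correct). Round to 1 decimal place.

Correct trials (n=9): 222, 351, 315, 300, 256, 242, 340, 240, 318
Mean correct RT = 2584/9 = 287.1111 ms
Proportion correct = 9/11
IES = 287.1111 / (9/11) = 350.914 ms

350.9 ms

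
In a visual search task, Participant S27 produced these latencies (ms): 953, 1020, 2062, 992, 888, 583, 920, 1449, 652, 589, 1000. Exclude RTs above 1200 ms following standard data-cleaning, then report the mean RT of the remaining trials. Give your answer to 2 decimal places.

Excluded: 1449, 2062
Retained (n=9): Σ = 7597
Mean = 7597/9 = 844.1111

844.11 ms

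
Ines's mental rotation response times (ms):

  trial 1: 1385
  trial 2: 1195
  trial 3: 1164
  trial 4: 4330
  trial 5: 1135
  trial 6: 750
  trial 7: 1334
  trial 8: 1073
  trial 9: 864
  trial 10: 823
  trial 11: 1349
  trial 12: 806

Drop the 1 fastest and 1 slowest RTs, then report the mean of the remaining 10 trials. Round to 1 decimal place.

Sorted: 750, 806, 823, 864, 1073, 1135, 1164, 1195, 1334, 1349, 1385, 4330
Drop lowest 1 (750) and highest 1 (4330)
Remaining (n=10): Σ = 11128, mean = 11128/10 = 1112.800

1112.8 ms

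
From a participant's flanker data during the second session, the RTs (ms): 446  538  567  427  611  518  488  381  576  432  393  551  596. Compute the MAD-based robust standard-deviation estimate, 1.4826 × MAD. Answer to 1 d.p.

Sorted: 381, 393, 427, 432, 446, 488, 518, 538, 551, 567, 576, 596, 611 → median = 518
|x − 518| sorted: 0, 20, 30, 33, 49, 58, 72, 78, 86, 91, 93, 125, 137 → MAD = 72
Robust SD ≈ 1.4826 × 72 = 106.747

106.7 ms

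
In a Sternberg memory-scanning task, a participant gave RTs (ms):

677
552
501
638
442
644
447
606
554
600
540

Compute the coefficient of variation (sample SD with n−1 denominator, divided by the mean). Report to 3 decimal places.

n = 11, Σ = 6201, M = 563.7273
Σ(x−M)² = 61066.182; s = √(61066.182/10) = 78.1449
CV = 78.1449 / 563.7273 = 0.13862

0.139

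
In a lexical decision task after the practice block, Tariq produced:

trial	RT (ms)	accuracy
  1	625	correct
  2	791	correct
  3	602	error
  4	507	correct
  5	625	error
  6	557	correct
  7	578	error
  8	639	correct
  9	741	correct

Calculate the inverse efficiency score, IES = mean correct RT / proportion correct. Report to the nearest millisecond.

Correct trials (n=6): 625, 791, 507, 557, 639, 741
Mean correct RT = 3860/6 = 643.3333 ms
Proportion correct = 6/9
IES = 643.3333 / (6/9) = 965.000 ms

965 ms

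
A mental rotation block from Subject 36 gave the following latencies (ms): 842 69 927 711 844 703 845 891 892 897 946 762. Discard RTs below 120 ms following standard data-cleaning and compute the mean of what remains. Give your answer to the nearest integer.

Excluded: 69
Retained (n=11): Σ = 9260
Mean = 9260/11 = 841.8182

842 ms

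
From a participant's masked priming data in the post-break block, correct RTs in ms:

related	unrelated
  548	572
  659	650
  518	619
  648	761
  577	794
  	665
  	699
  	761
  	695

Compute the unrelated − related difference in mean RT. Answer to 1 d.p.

100.7 ms

M(related) = 2950/5 = 590.000
M(unrelated) = 6216/9 = 690.667
Difference = 690.667 − 590.000 = 100.667 ms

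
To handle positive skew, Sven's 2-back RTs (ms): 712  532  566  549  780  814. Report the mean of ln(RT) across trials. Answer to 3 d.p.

ln(RT): 6.5681, 6.2766, 6.3386, 6.3081, 6.6593, 6.7020
Σ ln(RT) = 38.8527
Mean = 38.8527/6 = 6.47544

6.475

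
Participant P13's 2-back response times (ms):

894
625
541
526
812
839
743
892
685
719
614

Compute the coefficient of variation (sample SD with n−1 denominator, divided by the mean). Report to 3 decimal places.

0.184

n = 11, Σ = 7890, M = 717.2727
Σ(x−M)² = 174096.182; s = √(174096.182/10) = 131.9455
CV = 131.9455 / 717.2727 = 0.18395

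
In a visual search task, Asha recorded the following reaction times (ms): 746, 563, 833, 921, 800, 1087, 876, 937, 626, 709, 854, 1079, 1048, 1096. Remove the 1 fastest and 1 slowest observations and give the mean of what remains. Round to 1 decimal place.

876.3 ms

Sorted: 563, 626, 709, 746, 800, 833, 854, 876, 921, 937, 1048, 1079, 1087, 1096
Drop lowest 1 (563) and highest 1 (1096)
Remaining (n=12): Σ = 10516, mean = 10516/12 = 876.333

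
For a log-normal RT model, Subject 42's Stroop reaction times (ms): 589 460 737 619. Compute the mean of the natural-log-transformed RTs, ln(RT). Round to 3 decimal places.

6.385

ln(RT): 6.3784, 6.1312, 6.6026, 6.4281
Σ ln(RT) = 25.5403
Mean = 25.5403/4 = 6.38509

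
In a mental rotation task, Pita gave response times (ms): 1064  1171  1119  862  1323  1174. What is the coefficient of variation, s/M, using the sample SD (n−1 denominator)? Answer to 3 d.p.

n = 6, Σ = 6713, M = 1118.8333
Σ(x−M)² = 116418.833; s = √(116418.833/5) = 152.5902
CV = 152.5902 / 1118.8333 = 0.13638

0.136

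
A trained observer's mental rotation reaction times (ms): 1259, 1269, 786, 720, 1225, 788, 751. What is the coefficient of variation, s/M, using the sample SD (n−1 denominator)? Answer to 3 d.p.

0.271

n = 7, Σ = 6798, M = 971.1429
Σ(x−M)² = 415378.857; s = √(415378.857/6) = 263.1156
CV = 263.1156 / 971.1429 = 0.27093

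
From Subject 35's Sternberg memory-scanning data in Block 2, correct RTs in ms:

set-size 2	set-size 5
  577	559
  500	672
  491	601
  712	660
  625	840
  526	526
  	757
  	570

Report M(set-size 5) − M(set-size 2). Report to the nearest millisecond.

76 ms

M(set-size 2) = 3431/6 = 571.833
M(set-size 5) = 5185/8 = 648.125
Difference = 648.125 − 571.833 = 76.292 ms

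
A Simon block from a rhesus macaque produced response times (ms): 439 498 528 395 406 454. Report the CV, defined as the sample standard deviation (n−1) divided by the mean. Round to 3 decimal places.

0.114

n = 6, Σ = 2720, M = 453.3333
Σ(x−M)² = 13419.333; s = √(13419.333/5) = 51.8060
CV = 51.8060 / 453.3333 = 0.11428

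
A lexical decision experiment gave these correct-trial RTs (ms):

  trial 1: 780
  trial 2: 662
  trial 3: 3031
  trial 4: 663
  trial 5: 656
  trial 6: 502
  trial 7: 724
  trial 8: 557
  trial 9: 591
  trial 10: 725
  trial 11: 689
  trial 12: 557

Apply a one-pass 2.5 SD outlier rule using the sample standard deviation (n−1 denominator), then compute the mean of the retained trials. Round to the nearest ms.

646 ms

n = 12, ΣRT = 10137, M = 844.750
Σ(x−M)² = 5286584.25; s = √(5286584.25/11) = 693.252
Cutoffs: 844.750 ± 2.5·693.252 → [-888.4, 2577.9]
Outside: 3031 → excluded.
Retained (n=11): Σ = 7106, mean = 7106/11 = 646.000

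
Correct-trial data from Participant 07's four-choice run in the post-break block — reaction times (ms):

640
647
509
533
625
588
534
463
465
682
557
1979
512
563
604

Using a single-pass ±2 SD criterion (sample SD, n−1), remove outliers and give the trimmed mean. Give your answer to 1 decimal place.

565.9 ms

n = 15, ΣRT = 9901, M = 660.067
Σ(x−M)² = 1923920.93; s = √(1923920.93/14) = 370.706
Cutoffs: 660.067 ± 2·370.706 → [-81.3, 1401.5]
Outside: 1979 → excluded.
Retained (n=14): Σ = 7922, mean = 7922/14 = 565.857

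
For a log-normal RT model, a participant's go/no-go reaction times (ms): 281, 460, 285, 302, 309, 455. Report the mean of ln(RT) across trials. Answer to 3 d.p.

5.831

ln(RT): 5.6384, 6.1312, 5.6525, 5.7104, 5.7333, 6.1203
Σ ln(RT) = 34.9861
Mean = 34.9861/6 = 5.83102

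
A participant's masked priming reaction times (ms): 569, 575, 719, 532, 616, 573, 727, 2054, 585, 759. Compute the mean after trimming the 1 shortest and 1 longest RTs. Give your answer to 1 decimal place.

Sorted: 532, 569, 573, 575, 585, 616, 719, 727, 759, 2054
Drop lowest 1 (532) and highest 1 (2054)
Remaining (n=8): Σ = 5123, mean = 5123/8 = 640.375

640.4 ms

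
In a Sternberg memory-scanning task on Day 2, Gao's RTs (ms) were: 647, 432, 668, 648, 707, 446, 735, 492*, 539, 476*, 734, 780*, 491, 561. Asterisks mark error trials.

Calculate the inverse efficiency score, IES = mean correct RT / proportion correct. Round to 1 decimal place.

Correct trials (n=11): 647, 432, 668, 648, 707, 446, 735, 539, 734, 491, 561
Mean correct RT = 6608/11 = 600.7273 ms
Proportion correct = 11/14
IES = 600.7273 / (11/14) = 764.562 ms

764.6 ms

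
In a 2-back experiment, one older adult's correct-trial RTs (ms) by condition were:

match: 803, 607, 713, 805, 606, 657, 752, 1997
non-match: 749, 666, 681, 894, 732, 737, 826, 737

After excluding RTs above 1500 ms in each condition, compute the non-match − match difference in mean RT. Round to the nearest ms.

47 ms

match: exclude 1997
M(match) = 4943/7 = 706.143
M(non-match) = 6022/8 = 752.750
Difference = 752.750 − 706.143 = 46.607 ms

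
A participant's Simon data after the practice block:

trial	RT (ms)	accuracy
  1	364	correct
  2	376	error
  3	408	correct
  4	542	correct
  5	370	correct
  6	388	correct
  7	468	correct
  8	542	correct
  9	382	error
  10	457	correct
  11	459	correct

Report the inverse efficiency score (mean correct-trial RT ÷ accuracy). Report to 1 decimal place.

Correct trials (n=9): 364, 408, 542, 370, 388, 468, 542, 457, 459
Mean correct RT = 3998/9 = 444.2222 ms
Proportion correct = 9/11
IES = 444.2222 / (9/11) = 542.938 ms

542.9 ms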